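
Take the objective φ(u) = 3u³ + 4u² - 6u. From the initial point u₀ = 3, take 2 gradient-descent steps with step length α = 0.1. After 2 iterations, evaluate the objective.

-241266.316077567

φ′(u) = 9u² + 8u - 6
Step 1: φ′(3) = 99; u₁ = 3 − 0.1·99 = -6.9
Step 2: φ′(-6.9) = 367.29; u₂ = -6.9 − 0.1·367.29 = -43.629
φ(-43.629) = -241266.316077567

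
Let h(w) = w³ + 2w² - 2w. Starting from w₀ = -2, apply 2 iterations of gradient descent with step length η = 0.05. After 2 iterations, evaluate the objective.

h′(w) = 3w² + 4w - 2
w₁ = -2 − 0.05·2 = -2.1
w₂ = -2.1 − 0.05·2.83 = -2.2415
h(-2.2415) = 3.269626176625

3.269626176625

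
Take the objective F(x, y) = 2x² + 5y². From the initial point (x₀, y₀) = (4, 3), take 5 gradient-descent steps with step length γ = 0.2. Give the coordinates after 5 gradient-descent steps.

∇F = (4x, 10y)
(x₁, y₁) = (4, 3) − 0.2·(16, 30) = (0.8, -3)
(x₂, y₂) = (0.8, -3) − 0.2·(3.2, -30) = (0.16, 3)
(x₃, y₃) = (0.16, 3) − 0.2·(0.64, 30) = (0.032, -3)
(x₄, y₄) = (0.032, -3) − 0.2·(0.128, -30) = (0.0064, 3)
(x₅, y₅) = (0.0064, 3) − 0.2·(0.0256, 30) = (0.00128, -3)

(0.00128, -3)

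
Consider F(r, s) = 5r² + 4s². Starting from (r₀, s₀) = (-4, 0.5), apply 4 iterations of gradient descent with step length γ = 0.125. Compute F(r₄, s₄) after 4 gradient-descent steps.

∇F = (10r, 8s)
(r₁, s₁) = (-4, 0.5) − 0.125·(-40, 4) = (1, 0)
(r₂, s₂) = (1, 0) − 0.125·(10, 0) = (-0.25, 0)
(r₃, s₃) = (-0.25, 0) − 0.125·(-2.5, 0) = (0.0625, 0)
(r₄, s₄) = (0.0625, 0) − 0.125·(0.625, 0) = (-0.015625, 0)
F(-0.015625, 0) = 0.001220703125

0.001220703125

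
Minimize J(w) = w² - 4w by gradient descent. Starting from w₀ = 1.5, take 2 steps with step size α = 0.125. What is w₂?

1.71875

J′(w) = 2w - 4
Step 1: J′(1.5) = -1; w₁ = 1.5 − 0.125·(-1) = 1.625
Step 2: J′(1.625) = -0.75; w₂ = 1.625 − 0.125·(-0.75) = 1.71875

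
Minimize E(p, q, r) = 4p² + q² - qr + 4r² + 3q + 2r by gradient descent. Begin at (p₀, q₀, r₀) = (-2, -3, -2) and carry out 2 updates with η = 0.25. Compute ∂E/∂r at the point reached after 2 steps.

-11.5625

∇E = (8p, 2q - r + 3, -q + 8r + 2)
Step 1: at (-2, -3, -2), ∇E = (-16, -1, -11) → (-2, -3, -2) − 0.25·(-16, -1, -11) = (2, -2.75, 0.75)
Step 2: at (2, -2.75, 0.75), ∇E = (16, -3.25, 10.75) → (2, -2.75, 0.75) − 0.25·(16, -3.25, 10.75) = (-2, -1.9375, -1.9375)
∂E/∂r at (-2, -1.9375, -1.9375) = -11.5625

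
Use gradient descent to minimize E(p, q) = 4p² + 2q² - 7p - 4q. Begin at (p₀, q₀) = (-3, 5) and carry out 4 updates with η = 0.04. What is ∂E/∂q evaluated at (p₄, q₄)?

∇E = (8p - 7, 4q - 4)
(p₁, q₁) = (-3, 5) − 0.04·(-31, 16) = (-1.76, 4.36)
(p₂, q₂) = (-1.76, 4.36) − 0.04·(-21.08, 13.44) = (-0.9168, 3.8224)
(p₃, q₃) = (-0.9168, 3.8224) − 0.04·(-14.3344, 11.2896) = (-0.343424, 3.370816)
(p₄, q₄) = (-0.343424, 3.370816) − 0.04·(-9.747392, 9.483264) = (0.04647168, 2.99148544)
∂E/∂q at (0.04647168, 2.99148544) = 7.96594176

7.96594176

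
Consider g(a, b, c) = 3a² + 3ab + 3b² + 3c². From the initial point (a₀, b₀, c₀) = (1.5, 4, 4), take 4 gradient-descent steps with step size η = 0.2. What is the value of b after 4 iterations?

1.1584

∇g = (6a + 3b, 3a + 6b, 6c)
(a₁, b₁, c₁) = (1.5, 4, 4) − 0.2·(21, 28.5, 24) = (-2.7, -1.7, -0.8)
(a₂, b₂, c₂) = (-2.7, -1.7, -0.8) − 0.2·(-21.3, -18.3, -4.8) = (1.56, 1.96, 0.16)
(a₃, b₃, c₃) = (1.56, 1.96, 0.16) − 0.2·(15.24, 16.44, 0.96) = (-1.488, -1.328, -0.032)
(a₄, b₄, c₄) = (-1.488, -1.328, -0.032) − 0.2·(-12.912, -12.432, -0.192) = (1.0944, 1.1584, 0.0064)
b = 1.1584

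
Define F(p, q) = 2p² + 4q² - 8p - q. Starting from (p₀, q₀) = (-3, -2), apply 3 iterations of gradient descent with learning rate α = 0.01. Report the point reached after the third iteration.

(-2.42368, -1.529712)

∇F = (4p - 8, 8q - 1)
Step 1: at (-3, -2), ∇F = (-20, -17) → (-3, -2) − 0.01·(-20, -17) = (-2.8, -1.83)
Step 2: at (-2.8, -1.83), ∇F = (-19.2, -15.64) → (-2.8, -1.83) − 0.01·(-19.2, -15.64) = (-2.608, -1.6736)
Step 3: at (-2.608, -1.6736), ∇F = (-18.432, -14.3888) → (-2.608, -1.6736) − 0.01·(-18.432, -14.3888) = (-2.42368, -1.529712)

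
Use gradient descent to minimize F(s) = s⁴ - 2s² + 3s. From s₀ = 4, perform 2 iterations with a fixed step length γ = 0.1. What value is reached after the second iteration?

3317.4508

F′(s) = 4s³ - 4s + 3
s₁ = 4 − 0.1·243 = -20.3
s₂ = -20.3 − 0.1·(-33377.508) = 3317.4508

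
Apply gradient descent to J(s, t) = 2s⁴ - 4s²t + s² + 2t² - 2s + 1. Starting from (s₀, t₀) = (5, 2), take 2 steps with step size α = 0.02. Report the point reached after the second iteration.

(377.62329856, 18.242688)

∇J = (8s³ - 8st + 2s - 2, -4s² + 4t)
(s₁, t₁) = (5, 2) − 0.02·(928, -92) = (-13.56, 3.84)
(s₂, t₂) = (-13.56, 3.84) − 0.02·(-19559.164928, -720.1344) = (377.62329856, 18.242688)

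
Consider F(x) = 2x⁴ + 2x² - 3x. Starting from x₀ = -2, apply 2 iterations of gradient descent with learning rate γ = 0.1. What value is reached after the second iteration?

F′(x) = 8x³ + 4x - 3
x₁ = -2 − 0.1·(-75) = 5.5
x₂ = 5.5 − 0.1·1350 = -129.5

-129.5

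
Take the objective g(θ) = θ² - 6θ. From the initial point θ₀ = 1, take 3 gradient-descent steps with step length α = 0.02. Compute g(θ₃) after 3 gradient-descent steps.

-5.868968841216

g′(θ) = 2θ - 6
Step 1: g′(1) = -4; θ₁ = 1 − 0.02·(-4) = 1.08
Step 2: g′(1.08) = -3.84; θ₂ = 1.08 − 0.02·(-3.84) = 1.1568
Step 3: g′(1.1568) = -3.6864; θ₃ = 1.1568 − 0.02·(-3.6864) = 1.230528
g(1.230528) = -5.868968841216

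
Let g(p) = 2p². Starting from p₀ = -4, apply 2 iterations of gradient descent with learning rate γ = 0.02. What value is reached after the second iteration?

-3.3856

g′(p) = 4p
Step 1: g′(-4) = -16; p₁ = -4 − 0.02·(-16) = -3.68
Step 2: g′(-3.68) = -14.72; p₂ = -3.68 − 0.02·(-14.72) = -3.3856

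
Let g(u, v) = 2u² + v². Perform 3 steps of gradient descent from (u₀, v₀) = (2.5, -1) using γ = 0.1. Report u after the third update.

0.54

∇g = (4u, 2v)
(u₁, v₁) = (2.5, -1) − 0.1·(10, -2) = (1.5, -0.8)
(u₂, v₂) = (1.5, -0.8) − 0.1·(6, -1.6) = (0.9, -0.64)
(u₃, v₃) = (0.9, -0.64) − 0.1·(3.6, -1.28) = (0.54, -0.512)
u = 0.54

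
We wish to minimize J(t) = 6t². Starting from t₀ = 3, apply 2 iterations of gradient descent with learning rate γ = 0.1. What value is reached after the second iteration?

0.12

J′(t) = 12t
Step 1: J′(3) = 36; t₁ = 3 − 0.1·36 = -0.6
Step 2: J′(-0.6) = -7.2; t₂ = -0.6 − 0.1·(-7.2) = 0.12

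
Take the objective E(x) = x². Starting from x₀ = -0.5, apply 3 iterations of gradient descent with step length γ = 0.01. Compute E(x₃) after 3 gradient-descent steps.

E′(x) = 2x
Step 1: E′(-0.5) = -1; x₁ = -0.5 − 0.01·(-1) = -0.49
Step 2: E′(-0.49) = -0.98; x₂ = -0.49 − 0.01·(-0.98) = -0.4802
Step 3: E′(-0.4802) = -0.9604; x₃ = -0.4802 − 0.01·(-0.9604) = -0.470596
E(-0.470596) = 0.221460595216

0.221460595216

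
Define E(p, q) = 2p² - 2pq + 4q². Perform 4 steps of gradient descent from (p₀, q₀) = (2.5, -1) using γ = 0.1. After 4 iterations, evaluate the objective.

0.27834368

∇E = (4p - 2q, -2p + 8q)
Step 1: at (2.5, -1), ∇E = (12, -13) → (2.5, -1) − 0.1·(12, -13) = (1.3, 0.3)
Step 2: at (1.3, 0.3), ∇E = (4.6, -0.2) → (1.3, 0.3) − 0.1·(4.6, -0.2) = (0.84, 0.32)
Step 3: at (0.84, 0.32), ∇E = (2.72, 0.88) → (0.84, 0.32) − 0.1·(2.72, 0.88) = (0.568, 0.232)
Step 4: at (0.568, 0.232), ∇E = (1.808, 0.72) → (0.568, 0.232) − 0.1·(1.808, 0.72) = (0.3872, 0.16)
E(0.3872, 0.16) = 0.27834368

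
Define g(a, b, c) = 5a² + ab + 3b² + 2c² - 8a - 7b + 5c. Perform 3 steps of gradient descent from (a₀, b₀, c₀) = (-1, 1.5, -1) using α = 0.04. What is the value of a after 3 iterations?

0.298432

∇g = (10a + b - 8, a + 6b - 7, 4c + 5)
(a₁, b₁, c₁) = (-1, 1.5, -1) − 0.04·(-16.5, 1, 1) = (-0.34, 1.46, -1.04)
(a₂, b₂, c₂) = (-0.34, 1.46, -1.04) − 0.04·(-9.94, 1.42, 0.84) = (0.0576, 1.4032, -1.0736)
(a₃, b₃, c₃) = (0.0576, 1.4032, -1.0736) − 0.04·(-6.0208, 1.4768, 0.7056) = (0.298432, 1.344128, -1.101824)
a = 0.298432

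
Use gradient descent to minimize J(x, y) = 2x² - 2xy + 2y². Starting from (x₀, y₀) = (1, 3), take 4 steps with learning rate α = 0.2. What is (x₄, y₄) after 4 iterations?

∇J = (4x - 2y, -2x + 4y)
Step 1: at (1, 3), ∇J = (-2, 10) → (1, 3) − 0.2·(-2, 10) = (1.4, 1)
Step 2: at (1.4, 1), ∇J = (3.6, 1.2) → (1.4, 1) − 0.2·(3.6, 1.2) = (0.68, 0.76)
Step 3: at (0.68, 0.76), ∇J = (1.2, 1.68) → (0.68, 0.76) − 0.2·(1.2, 1.68) = (0.44, 0.424)
Step 4: at (0.44, 0.424), ∇J = (0.912, 0.816) → (0.44, 0.424) − 0.2·(0.912, 0.816) = (0.2576, 0.2608)

(0.2576, 0.2608)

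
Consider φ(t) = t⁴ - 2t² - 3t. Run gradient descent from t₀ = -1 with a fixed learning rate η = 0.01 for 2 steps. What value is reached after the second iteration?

-0.94229308

φ′(t) = 4t³ - 4t - 3
t₁ = -1 − 0.01·(-3) = -0.97
t₂ = -0.97 − 0.01·(-2.770692) = -0.94229308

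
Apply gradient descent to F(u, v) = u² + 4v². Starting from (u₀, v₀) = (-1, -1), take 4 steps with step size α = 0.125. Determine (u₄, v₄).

(-0.31640625, 0)

∇F = (2u, 8v)
Step 1: at (-1, -1), ∇F = (-2, -8) → (-1, -1) − 0.125·(-2, -8) = (-0.75, 0)
Step 2: at (-0.75, 0), ∇F = (-1.5, 0) → (-0.75, 0) − 0.125·(-1.5, 0) = (-0.5625, 0)
Step 3: at (-0.5625, 0), ∇F = (-1.125, 0) → (-0.5625, 0) − 0.125·(-1.125, 0) = (-0.421875, 0)
Step 4: at (-0.421875, 0), ∇F = (-0.84375, 0) → (-0.421875, 0) − 0.125·(-0.84375, 0) = (-0.31640625, 0)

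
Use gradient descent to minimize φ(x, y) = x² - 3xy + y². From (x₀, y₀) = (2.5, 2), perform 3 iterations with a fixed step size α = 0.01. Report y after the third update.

∇φ = (2x - 3y, -3x + 2y)
Step 1: at (2.5, 2), ∇φ = (-1, -3.5) → (2.5, 2) − 0.01·(-1, -3.5) = (2.51, 2.035)
Step 2: at (2.51, 2.035), ∇φ = (-1.085, -3.46) → (2.51, 2.035) − 0.01·(-1.085, -3.46) = (2.52085, 2.0696)
Step 3: at (2.52085, 2.0696), ∇φ = (-1.1671, -3.42335) → (2.52085, 2.0696) − 0.01·(-1.1671, -3.42335) = (2.532521, 2.1038335)
y = 2.1038335

2.1038335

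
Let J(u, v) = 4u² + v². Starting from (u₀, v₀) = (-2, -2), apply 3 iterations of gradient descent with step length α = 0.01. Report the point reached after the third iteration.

(-1.557376, -1.882384)

∇J = (8u, 2v)
Step 1: at (-2, -2), ∇J = (-16, -4) → (-2, -2) − 0.01·(-16, -4) = (-1.84, -1.96)
Step 2: at (-1.84, -1.96), ∇J = (-14.72, -3.92) → (-1.84, -1.96) − 0.01·(-14.72, -3.92) = (-1.6928, -1.9208)
Step 3: at (-1.6928, -1.9208), ∇J = (-13.5424, -3.8416) → (-1.6928, -1.9208) − 0.01·(-13.5424, -3.8416) = (-1.557376, -1.882384)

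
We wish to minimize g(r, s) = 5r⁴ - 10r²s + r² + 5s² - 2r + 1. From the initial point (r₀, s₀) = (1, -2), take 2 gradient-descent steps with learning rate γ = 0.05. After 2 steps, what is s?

∇g = (20r³ - 20rs + 2r - 2, -10r² + 10s)
Step 1: at (1, -2), ∇g = (60, -30) → (1, -2) − 0.05·(60, -30) = (-2, -0.5)
Step 2: at (-2, -0.5), ∇g = (-186, -45) → (-2, -0.5) − 0.05·(-186, -45) = (7.3, 1.75)
s = 1.75

1.75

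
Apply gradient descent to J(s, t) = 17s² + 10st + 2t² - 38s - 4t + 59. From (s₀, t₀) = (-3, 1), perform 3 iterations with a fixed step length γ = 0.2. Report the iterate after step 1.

(23, 7)

∇J = (34s + 10t - 38, 10s + 4t - 4)
(s₁, t₁) = (-3, 1) − 0.2·(-130, -30) = (23, 7)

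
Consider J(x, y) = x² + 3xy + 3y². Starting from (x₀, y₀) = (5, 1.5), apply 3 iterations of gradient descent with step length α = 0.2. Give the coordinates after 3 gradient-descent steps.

∇J = (2x + 3y, 3x + 6y)
(x₁, y₁) = (5, 1.5) − 0.2·(14.5, 24) = (2.1, -3.3)
(x₂, y₂) = (2.1, -3.3) − 0.2·(-5.7, -13.5) = (3.24, -0.6)
(x₃, y₃) = (3.24, -0.6) − 0.2·(4.68, 6.12) = (2.304, -1.824)

(2.304, -1.824)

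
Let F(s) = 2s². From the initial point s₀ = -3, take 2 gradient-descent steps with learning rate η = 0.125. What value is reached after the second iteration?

-0.75

F′(s) = 4s
s₁ = -3 − 0.125·(-12) = -1.5
s₂ = -1.5 − 0.125·(-6) = -0.75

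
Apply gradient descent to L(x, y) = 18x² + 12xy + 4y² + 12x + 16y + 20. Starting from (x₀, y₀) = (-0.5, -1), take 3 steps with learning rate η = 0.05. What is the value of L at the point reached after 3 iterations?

∇L = (36x + 12y + 12, 12x + 8y + 16)
(x₁, y₁) = (-0.5, -1) − 0.05·(-18, 2) = (0.4, -1.1)
(x₂, y₂) = (0.4, -1.1) − 0.05·(13.2, 12) = (-0.26, -1.7)
(x₃, y₃) = (-0.26, -1.7) − 0.05·(-17.76, -0.72) = (0.628, -1.664)
L(0.628, -1.664) = 6.546592

6.546592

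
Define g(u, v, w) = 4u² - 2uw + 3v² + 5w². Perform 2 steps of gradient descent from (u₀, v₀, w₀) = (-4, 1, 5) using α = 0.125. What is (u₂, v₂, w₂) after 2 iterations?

∇g = (8u - 2w, 6v, -2u + 10w)
(u₁, v₁, w₁) = (-4, 1, 5) − 0.125·(-42, 6, 58) = (1.25, 0.25, -2.25)
(u₂, v₂, w₂) = (1.25, 0.25, -2.25) − 0.125·(14.5, 1.5, -25) = (-0.5625, 0.0625, 0.875)

(-0.5625, 0.0625, 0.875)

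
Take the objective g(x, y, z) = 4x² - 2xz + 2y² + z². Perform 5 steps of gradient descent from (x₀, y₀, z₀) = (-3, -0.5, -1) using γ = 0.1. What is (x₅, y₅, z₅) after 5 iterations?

∇g = (8x - 2z, 4y, -2x + 2z)
Step 1: at (-3, -0.5, -1), ∇g = (-22, -2, 4) → (-3, -0.5, -1) − 0.1·(-22, -2, 4) = (-0.8, -0.3, -1.4)
Step 2: at (-0.8, -0.3, -1.4), ∇g = (-3.6, -1.2, -1.2) → (-0.8, -0.3, -1.4) − 0.1·(-3.6, -1.2, -1.2) = (-0.44, -0.18, -1.28)
Step 3: at (-0.44, -0.18, -1.28), ∇g = (-0.96, -0.72, -1.68) → (-0.44, -0.18, -1.28) − 0.1·(-0.96, -0.72, -1.68) = (-0.344, -0.108, -1.112)
Step 4: at (-0.344, -0.108, -1.112), ∇g = (-0.528, -0.432, -1.536) → (-0.344, -0.108, -1.112) − 0.1·(-0.528, -0.432, -1.536) = (-0.2912, -0.0648, -0.9584)
Step 5: at (-0.2912, -0.0648, -0.9584), ∇g = (-0.4128, -0.2592, -1.3344) → (-0.2912, -0.0648, -0.9584) − 0.1·(-0.4128, -0.2592, -1.3344) = (-0.24992, -0.03888, -0.82496)

(-0.24992, -0.03888, -0.82496)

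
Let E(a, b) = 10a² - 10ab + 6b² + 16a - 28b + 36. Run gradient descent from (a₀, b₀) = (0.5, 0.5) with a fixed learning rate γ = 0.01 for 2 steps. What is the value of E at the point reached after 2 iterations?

15.35145336

∇E = (20a - 10b + 16, -10a + 12b - 28)
Step 1: at (0.5, 0.5), ∇E = (21, -27) → (0.5, 0.5) − 0.01·(21, -27) = (0.29, 0.77)
Step 2: at (0.29, 0.77), ∇E = (14.1, -21.66) → (0.29, 0.77) − 0.01·(14.1, -21.66) = (0.149, 0.9866)
E(0.149, 0.9866) = 15.35145336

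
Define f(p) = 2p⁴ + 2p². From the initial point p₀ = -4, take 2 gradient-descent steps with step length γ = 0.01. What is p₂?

1.06102784

f′(p) = 8p³ + 4p
p₁ = -4 − 0.01·(-528) = 1.28
p₂ = 1.28 − 0.01·21.897216 = 1.06102784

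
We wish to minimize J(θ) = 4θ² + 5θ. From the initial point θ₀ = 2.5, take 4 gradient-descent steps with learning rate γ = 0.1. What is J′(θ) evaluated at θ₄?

J′(θ) = 8θ + 5
θ₁ = 2.5 − 0.1·25 = 0
θ₂ = 0 − 0.1·5 = -0.5
θ₃ = -0.5 − 0.1·1 = -0.6
θ₄ = -0.6 − 0.1·0.2 = -0.62
J′(θ) at (-0.62) = 0.04

0.04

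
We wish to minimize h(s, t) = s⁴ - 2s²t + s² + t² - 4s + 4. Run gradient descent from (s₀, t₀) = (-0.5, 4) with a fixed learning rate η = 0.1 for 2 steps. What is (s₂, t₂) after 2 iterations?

(-1.00625, 2.7125)

∇h = (4s³ - 4st + 2s - 4, -2s² + 2t)
(s₁, t₁) = (-0.5, 4) − 0.1·(2.5, 7.5) = (-0.75, 3.25)
(s₂, t₂) = (-0.75, 3.25) − 0.1·(2.5625, 5.375) = (-1.00625, 2.7125)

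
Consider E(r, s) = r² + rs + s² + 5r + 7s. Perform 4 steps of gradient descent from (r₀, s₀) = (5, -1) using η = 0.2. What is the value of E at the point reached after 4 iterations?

-12.29745408

∇E = (2r + s + 5, r + 2s + 7)
(r₁, s₁) = (5, -1) − 0.2·(14, 10) = (2.2, -3)
(r₂, s₂) = (2.2, -3) − 0.2·(6.4, 3.2) = (0.92, -3.64)
(r₃, s₃) = (0.92, -3.64) − 0.2·(3.2, 0.64) = (0.28, -3.768)
(r₄, s₄) = (0.28, -3.768) − 0.2·(1.792, -0.256) = (-0.0784, -3.7168)
E(-0.0784, -3.7168) = -12.29745408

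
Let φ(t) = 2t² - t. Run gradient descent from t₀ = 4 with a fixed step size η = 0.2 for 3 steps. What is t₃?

0.28

φ′(t) = 4t - 1
t₁ = 4 − 0.2·15 = 1
t₂ = 1 − 0.2·3 = 0.4
t₃ = 0.4 − 0.2·0.6 = 0.28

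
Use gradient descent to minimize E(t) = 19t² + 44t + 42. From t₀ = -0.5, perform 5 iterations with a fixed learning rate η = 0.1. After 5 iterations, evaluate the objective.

E′(t) = 38t + 44
t₁ = -0.5 − 0.1·25 = -3
t₂ = -3 − 0.1·(-70) = 4
t₃ = 4 − 0.1·196 = -15.6
t₄ = -15.6 − 0.1·(-548.8) = 39.28
t₅ = 39.28 − 0.1·1536.64 = -114.384
E(-114.384) = 243599.393664

243599.393664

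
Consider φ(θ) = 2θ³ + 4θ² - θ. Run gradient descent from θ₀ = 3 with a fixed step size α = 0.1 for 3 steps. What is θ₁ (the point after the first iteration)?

-4.7

φ′(θ) = 6θ² + 8θ - 1
Step 1: φ′(3) = 77; θ₁ = 3 − 0.1·77 = -4.7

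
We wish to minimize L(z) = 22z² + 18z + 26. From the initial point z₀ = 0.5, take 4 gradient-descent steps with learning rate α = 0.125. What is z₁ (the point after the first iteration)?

-4.5

L′(z) = 44z + 18
Step 1: L′(0.5) = 40; z₁ = 0.5 − 0.125·40 = -4.5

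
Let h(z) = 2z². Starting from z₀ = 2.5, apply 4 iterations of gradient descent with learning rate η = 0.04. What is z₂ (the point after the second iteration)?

h′(z) = 4z
z₁ = 2.5 − 0.04·10 = 2.1
z₂ = 2.1 − 0.04·8.4 = 1.764

1.764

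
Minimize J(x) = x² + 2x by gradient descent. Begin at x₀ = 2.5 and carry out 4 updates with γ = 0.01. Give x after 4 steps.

J′(x) = 2x + 2
Step 1: J′(2.5) = 7; x₁ = 2.5 − 0.01·7 = 2.43
Step 2: J′(2.43) = 6.86; x₂ = 2.43 − 0.01·6.86 = 2.3614
Step 3: J′(2.3614) = 6.7228; x₃ = 2.3614 − 0.01·6.7228 = 2.294172
Step 4: J′(2.294172) = 6.588344; x₄ = 2.294172 − 0.01·6.588344 = 2.22828856

2.22828856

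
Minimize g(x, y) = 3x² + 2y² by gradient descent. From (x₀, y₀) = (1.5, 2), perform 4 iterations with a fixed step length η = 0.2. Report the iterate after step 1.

∇g = (6x, 4y)
Step 1: at (1.5, 2), ∇g = (9, 8) → (1.5, 2) − 0.2·(9, 8) = (-0.3, 0.4)

(-0.3, 0.4)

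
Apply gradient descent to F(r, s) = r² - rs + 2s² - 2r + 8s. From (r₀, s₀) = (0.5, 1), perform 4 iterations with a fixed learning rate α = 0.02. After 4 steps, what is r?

∇F = (2r - s - 2, -r + 4s + 8)
(r₁, s₁) = (0.5, 1) − 0.02·(-2, 11.5) = (0.54, 0.77)
(r₂, s₂) = (0.54, 0.77) − 0.02·(-1.69, 10.54) = (0.5738, 0.5592)
(r₃, s₃) = (0.5738, 0.5592) − 0.02·(-1.4116, 9.663) = (0.602032, 0.36594)
(r₄, s₄) = (0.602032, 0.36594) − 0.02·(-1.161876, 8.861728) = (0.62526952, 0.18870544)
r = 0.62526952

0.62526952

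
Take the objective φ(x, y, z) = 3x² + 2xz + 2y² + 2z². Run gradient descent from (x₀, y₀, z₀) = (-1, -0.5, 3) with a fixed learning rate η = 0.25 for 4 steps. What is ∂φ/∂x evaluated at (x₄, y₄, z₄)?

1.875

∇φ = (6x + 2z, 4y, 2x + 4z)
Step 1: at (-1, -0.5, 3), ∇φ = (0, -2, 10) → (-1, -0.5, 3) − 0.25·(0, -2, 10) = (-1, 0, 0.5)
Step 2: at (-1, 0, 0.5), ∇φ = (-5, 0, 0) → (-1, 0, 0.5) − 0.25·(-5, 0, 0) = (0.25, 0, 0.5)
Step 3: at (0.25, 0, 0.5), ∇φ = (2.5, 0, 2.5) → (0.25, 0, 0.5) − 0.25·(2.5, 0, 2.5) = (-0.375, 0, -0.125)
Step 4: at (-0.375, 0, -0.125), ∇φ = (-2.5, 0, -1.25) → (-0.375, 0, -0.125) − 0.25·(-2.5, 0, -1.25) = (0.25, 0, 0.1875)
∂φ/∂x at (0.25, 0, 0.1875) = 1.875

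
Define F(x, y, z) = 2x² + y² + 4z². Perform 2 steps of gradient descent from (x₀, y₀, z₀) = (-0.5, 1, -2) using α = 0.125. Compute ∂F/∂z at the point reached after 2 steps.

0

∇F = (4x, 2y, 8z)
Step 1: at (-0.5, 1, -2), ∇F = (-2, 2, -16) → (-0.5, 1, -2) − 0.125·(-2, 2, -16) = (-0.25, 0.75, 0)
Step 2: at (-0.25, 0.75, 0), ∇F = (-1, 1.5, 0) → (-0.25, 0.75, 0) − 0.125·(-1, 1.5, 0) = (-0.125, 0.5625, 0)
∂F/∂z at (-0.125, 0.5625, 0) = 0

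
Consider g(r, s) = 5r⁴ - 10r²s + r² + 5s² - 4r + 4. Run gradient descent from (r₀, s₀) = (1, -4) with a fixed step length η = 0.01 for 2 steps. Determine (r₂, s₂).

(0.0455984, -3.14996)

∇g = (20r³ - 20rs + 2r - 4, -10r² + 10s)
(r₁, s₁) = (1, -4) − 0.01·(98, -50) = (0.02, -3.5)
(r₂, s₂) = (0.02, -3.5) − 0.01·(-2.55984, -35.004) = (0.0455984, -3.14996)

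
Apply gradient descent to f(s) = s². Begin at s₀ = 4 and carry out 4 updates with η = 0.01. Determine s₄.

3.68947264

f′(s) = 2s
s₁ = 4 − 0.01·8 = 3.92
s₂ = 3.92 − 0.01·7.84 = 3.8416
s₃ = 3.8416 − 0.01·7.6832 = 3.764768
s₄ = 3.764768 − 0.01·7.529536 = 3.68947264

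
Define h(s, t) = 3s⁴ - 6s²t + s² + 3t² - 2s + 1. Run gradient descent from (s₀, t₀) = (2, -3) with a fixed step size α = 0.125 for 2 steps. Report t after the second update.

∇h = (12s³ - 12st + 2s - 2, -6s² + 6t)
Step 1: at (2, -3), ∇h = (170, -42) → (2, -3) − 0.125·(170, -42) = (-19.25, 2.25)
Step 2: at (-19.25, 2.25), ∇h = (-85120.6875, -2209.875) → (-19.25, 2.25) − 0.125·(-85120.6875, -2209.875) = (10620.8359375, 278.484375)
t = 278.484375

278.484375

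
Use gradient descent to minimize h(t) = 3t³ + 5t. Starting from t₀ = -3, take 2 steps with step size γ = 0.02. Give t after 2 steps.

h′(t) = 9t² + 5
t₁ = -3 − 0.02·86 = -4.72
t₂ = -4.72 − 0.02·205.5056 = -8.830112

-8.830112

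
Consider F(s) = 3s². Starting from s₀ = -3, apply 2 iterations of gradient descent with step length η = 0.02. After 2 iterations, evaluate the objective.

16.19177472

F′(s) = 6s
s₁ = -3 − 0.02·(-18) = -2.64
s₂ = -2.64 − 0.02·(-15.84) = -2.3232
F(-2.3232) = 16.19177472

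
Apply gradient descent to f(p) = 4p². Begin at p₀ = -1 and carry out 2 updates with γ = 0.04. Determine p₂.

f′(p) = 8p
p₁ = -1 − 0.04·(-8) = -0.68
p₂ = -0.68 − 0.04·(-5.44) = -0.4624

-0.4624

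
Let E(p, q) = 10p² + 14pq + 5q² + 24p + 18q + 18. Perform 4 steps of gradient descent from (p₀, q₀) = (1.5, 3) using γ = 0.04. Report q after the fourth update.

0.58024704

∇E = (20p + 14q + 24, 14p + 10q + 18)
Step 1: at (1.5, 3), ∇E = (96, 69) → (1.5, 3) − 0.04·(96, 69) = (-2.34, 0.24)
Step 2: at (-2.34, 0.24), ∇E = (-19.44, -12.36) → (-2.34, 0.24) − 0.04·(-19.44, -12.36) = (-1.5624, 0.7344)
Step 3: at (-1.5624, 0.7344), ∇E = (3.0336, 3.4704) → (-1.5624, 0.7344) − 0.04·(3.0336, 3.4704) = (-1.683744, 0.595584)
Step 4: at (-1.683744, 0.595584), ∇E = (-1.336704, 0.383424) → (-1.683744, 0.595584) − 0.04·(-1.336704, 0.383424) = (-1.63027584, 0.58024704)
q = 0.58024704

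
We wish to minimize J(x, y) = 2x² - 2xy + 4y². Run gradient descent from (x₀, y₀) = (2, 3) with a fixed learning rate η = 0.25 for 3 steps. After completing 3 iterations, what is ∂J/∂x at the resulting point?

12

∇J = (4x - 2y, -2x + 8y)
Step 1: at (2, 3), ∇J = (2, 20) → (2, 3) − 0.25·(2, 20) = (1.5, -2)
Step 2: at (1.5, -2), ∇J = (10, -19) → (1.5, -2) − 0.25·(10, -19) = (-1, 2.75)
Step 3: at (-1, 2.75), ∇J = (-9.5, 24) → (-1, 2.75) − 0.25·(-9.5, 24) = (1.375, -3.25)
∂J/∂x at (1.375, -3.25) = 12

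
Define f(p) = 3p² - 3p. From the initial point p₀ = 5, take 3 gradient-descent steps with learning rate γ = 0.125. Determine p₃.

f′(p) = 6p - 3
Step 1: f′(5) = 27; p₁ = 5 − 0.125·27 = 1.625
Step 2: f′(1.625) = 6.75; p₂ = 1.625 − 0.125·6.75 = 0.78125
Step 3: f′(0.78125) = 1.6875; p₃ = 0.78125 − 0.125·1.6875 = 0.5703125

0.5703125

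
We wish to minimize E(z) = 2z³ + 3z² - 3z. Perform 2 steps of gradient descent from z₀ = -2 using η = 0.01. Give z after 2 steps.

-2.196686

E′(z) = 6z² + 6z - 3
z₁ = -2 − 0.01·9 = -2.09
z₂ = -2.09 − 0.01·10.6686 = -2.196686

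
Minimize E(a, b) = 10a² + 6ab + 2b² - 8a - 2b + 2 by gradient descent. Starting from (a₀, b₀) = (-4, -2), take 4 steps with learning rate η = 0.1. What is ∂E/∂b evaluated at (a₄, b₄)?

∇E = (20a + 6b - 8, 6a + 4b - 2)
(a₁, b₁) = (-4, -2) − 0.1·(-100, -34) = (6, 1.4)
(a₂, b₂) = (6, 1.4) − 0.1·(120.4, 39.6) = (-6.04, -2.56)
(a₃, b₃) = (-6.04, -2.56) − 0.1·(-144.16, -48.48) = (8.376, 2.288)
(a₄, b₄) = (8.376, 2.288) − 0.1·(173.248, 57.408) = (-8.9488, -3.4528)
∂E/∂b at (-8.9488, -3.4528) = -69.504

-69.504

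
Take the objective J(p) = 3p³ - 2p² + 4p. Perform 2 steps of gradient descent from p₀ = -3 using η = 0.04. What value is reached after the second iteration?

-25.181184

J′(p) = 9p² - 4p + 4
Step 1: J′(-3) = 97; p₁ = -3 − 0.04·97 = -6.88
Step 2: J′(-6.88) = 457.5296; p₂ = -6.88 − 0.04·457.5296 = -25.181184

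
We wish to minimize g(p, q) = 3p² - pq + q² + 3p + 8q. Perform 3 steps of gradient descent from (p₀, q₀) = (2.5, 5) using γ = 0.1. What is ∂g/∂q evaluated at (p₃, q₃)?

∇g = (6p - q + 3, -p + 2q + 8)
(p₁, q₁) = (2.5, 5) − 0.1·(13, 15.5) = (1.2, 3.45)
(p₂, q₂) = (1.2, 3.45) − 0.1·(6.75, 13.7) = (0.525, 2.08)
(p₃, q₃) = (0.525, 2.08) − 0.1·(4.07, 11.635) = (0.118, 0.9165)
∂g/∂q at (0.118, 0.9165) = 9.715

9.715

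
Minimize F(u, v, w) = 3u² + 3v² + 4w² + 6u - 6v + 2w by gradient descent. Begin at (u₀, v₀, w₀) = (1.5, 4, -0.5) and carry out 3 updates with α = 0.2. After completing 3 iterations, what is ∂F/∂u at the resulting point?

∇F = (6u + 6, 6v - 6, 8w + 2)
Step 1: at (1.5, 4, -0.5), ∇F = (15, 18, -2) → (1.5, 4, -0.5) − 0.2·(15, 18, -2) = (-1.5, 0.4, -0.1)
Step 2: at (-1.5, 0.4, -0.1), ∇F = (-3, -3.6, 1.2) → (-1.5, 0.4, -0.1) − 0.2·(-3, -3.6, 1.2) = (-0.9, 1.12, -0.34)
Step 3: at (-0.9, 1.12, -0.34), ∇F = (0.6, 0.72, -0.72) → (-0.9, 1.12, -0.34) − 0.2·(0.6, 0.72, -0.72) = (-1.02, 0.976, -0.196)
∂F/∂u at (-1.02, 0.976, -0.196) = -0.12

-0.12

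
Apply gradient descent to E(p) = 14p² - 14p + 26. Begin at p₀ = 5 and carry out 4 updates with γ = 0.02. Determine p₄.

0.66866432

E′(p) = 28p - 14
Step 1: E′(5) = 126; p₁ = 5 − 0.02·126 = 2.48
Step 2: E′(2.48) = 55.44; p₂ = 2.48 − 0.02·55.44 = 1.3712
Step 3: E′(1.3712) = 24.3936; p₃ = 1.3712 − 0.02·24.3936 = 0.883328
Step 4: E′(0.883328) = 10.733184; p₄ = 0.883328 − 0.02·10.733184 = 0.66866432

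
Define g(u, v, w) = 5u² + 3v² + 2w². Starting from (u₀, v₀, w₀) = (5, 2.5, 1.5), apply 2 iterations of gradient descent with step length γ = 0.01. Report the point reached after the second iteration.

∇g = (10u, 6v, 4w)
Step 1: at (5, 2.5, 1.5), ∇g = (50, 15, 6) → (5, 2.5, 1.5) − 0.01·(50, 15, 6) = (4.5, 2.35, 1.44)
Step 2: at (4.5, 2.35, 1.44), ∇g = (45, 14.1, 5.76) → (4.5, 2.35, 1.44) − 0.01·(45, 14.1, 5.76) = (4.05, 2.209, 1.3824)

(4.05, 2.209, 1.3824)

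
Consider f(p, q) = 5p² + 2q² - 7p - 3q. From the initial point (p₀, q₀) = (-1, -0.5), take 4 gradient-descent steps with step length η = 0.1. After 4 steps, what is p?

∇f = (10p - 7, 4q - 3)
(p₁, q₁) = (-1, -0.5) − 0.1·(-17, -5) = (0.7, 0)
(p₂, q₂) = (0.7, 0) − 0.1·(0, -3) = (0.7, 0.3)
(p₃, q₃) = (0.7, 0.3) − 0.1·(0, -1.8) = (0.7, 0.48)
(p₄, q₄) = (0.7, 0.48) − 0.1·(0, -1.08) = (0.7, 0.588)
p = 0.7

0.7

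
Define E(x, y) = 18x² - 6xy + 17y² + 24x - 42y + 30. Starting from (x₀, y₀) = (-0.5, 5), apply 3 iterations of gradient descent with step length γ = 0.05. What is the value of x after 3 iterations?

∇E = (36x - 6y + 24, -6x + 34y - 42)
(x₁, y₁) = (-0.5, 5) − 0.05·(-24, 131) = (0.7, -1.55)
(x₂, y₂) = (0.7, -1.55) − 0.05·(58.5, -98.9) = (-2.225, 3.395)
(x₃, y₃) = (-2.225, 3.395) − 0.05·(-76.47, 86.78) = (1.5985, -0.944)
x = 1.5985

1.5985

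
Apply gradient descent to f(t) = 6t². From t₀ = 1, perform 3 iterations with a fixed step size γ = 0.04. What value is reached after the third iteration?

0.140608

f′(t) = 12t
Step 1: f′(1) = 12; t₁ = 1 − 0.04·12 = 0.52
Step 2: f′(0.52) = 6.24; t₂ = 0.52 − 0.04·6.24 = 0.2704
Step 3: f′(0.2704) = 3.2448; t₃ = 0.2704 − 0.04·3.2448 = 0.140608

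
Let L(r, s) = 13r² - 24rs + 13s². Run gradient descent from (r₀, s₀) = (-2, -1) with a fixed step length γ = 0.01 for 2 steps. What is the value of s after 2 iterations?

∇L = (26r - 24s, -24r + 26s)
Step 1: at (-2, -1), ∇L = (-28, 22) → (-2, -1) − 0.01·(-28, 22) = (-1.72, -1.22)
Step 2: at (-1.72, -1.22), ∇L = (-15.44, 9.56) → (-1.72, -1.22) − 0.01·(-15.44, 9.56) = (-1.5656, -1.3156)
s = -1.3156

-1.3156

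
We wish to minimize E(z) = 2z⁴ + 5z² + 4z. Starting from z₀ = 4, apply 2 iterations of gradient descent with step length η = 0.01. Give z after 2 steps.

-1.14028672

E′(z) = 8z³ + 10z + 4
Step 1: E′(4) = 556; z₁ = 4 − 0.01·556 = -1.56
Step 2: E′(-1.56) = -41.971328; z₂ = -1.56 − 0.01·(-41.971328) = -1.14028672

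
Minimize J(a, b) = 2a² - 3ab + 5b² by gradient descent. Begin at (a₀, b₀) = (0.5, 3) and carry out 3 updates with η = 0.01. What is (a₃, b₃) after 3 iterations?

(0.677322, 2.2333995)

∇J = (4a - 3b, -3a + 10b)
(a₁, b₁) = (0.5, 3) − 0.01·(-7, 28.5) = (0.57, 2.715)
(a₂, b₂) = (0.57, 2.715) − 0.01·(-5.865, 25.44) = (0.62865, 2.4606)
(a₃, b₃) = (0.62865, 2.4606) − 0.01·(-4.8672, 22.72005) = (0.677322, 2.2333995)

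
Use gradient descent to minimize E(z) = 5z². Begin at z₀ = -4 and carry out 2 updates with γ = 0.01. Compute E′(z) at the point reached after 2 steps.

E′(z) = 10z
z₁ = -4 − 0.01·(-40) = -3.6
z₂ = -3.6 − 0.01·(-36) = -3.24
E′(z) at (-3.24) = -32.4

-32.4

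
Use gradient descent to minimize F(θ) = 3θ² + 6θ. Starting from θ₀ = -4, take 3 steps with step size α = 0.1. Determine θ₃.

-1.192

F′(θ) = 6θ + 6
Step 1: F′(-4) = -18; θ₁ = -4 − 0.1·(-18) = -2.2
Step 2: F′(-2.2) = -7.2; θ₂ = -2.2 − 0.1·(-7.2) = -1.48
Step 3: F′(-1.48) = -2.88; θ₃ = -1.48 − 0.1·(-2.88) = -1.192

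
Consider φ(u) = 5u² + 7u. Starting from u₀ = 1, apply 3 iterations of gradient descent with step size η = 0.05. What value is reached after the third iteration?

-0.4875

φ′(u) = 10u + 7
Step 1: φ′(1) = 17; u₁ = 1 − 0.05·17 = 0.15
Step 2: φ′(0.15) = 8.5; u₂ = 0.15 − 0.05·8.5 = -0.275
Step 3: φ′(-0.275) = 4.25; u₃ = -0.275 − 0.05·4.25 = -0.4875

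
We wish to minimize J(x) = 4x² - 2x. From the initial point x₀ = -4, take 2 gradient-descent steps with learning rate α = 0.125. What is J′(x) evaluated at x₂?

0

J′(x) = 8x - 2
Step 1: J′(-4) = -34; x₁ = -4 − 0.125·(-34) = 0.25
Step 2: J′(0.25) = 0; x₂ = 0.25 − 0.125·0 = 0.25
J′(x) at (0.25) = 0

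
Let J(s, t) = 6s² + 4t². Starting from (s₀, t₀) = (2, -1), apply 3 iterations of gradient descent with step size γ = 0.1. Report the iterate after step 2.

∇J = (12s, 8t)
Step 1: at (2, -1), ∇J = (24, -8) → (2, -1) − 0.1·(24, -8) = (-0.4, -0.2)
Step 2: at (-0.4, -0.2), ∇J = (-4.8, -1.6) → (-0.4, -0.2) − 0.1·(-4.8, -1.6) = (0.08, -0.04)

(0.08, -0.04)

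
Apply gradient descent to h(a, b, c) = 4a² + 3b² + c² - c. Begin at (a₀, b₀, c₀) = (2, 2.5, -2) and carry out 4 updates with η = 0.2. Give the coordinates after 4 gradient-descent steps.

∇h = (8a, 6b, 2c - 1)
(a₁, b₁, c₁) = (2, 2.5, -2) − 0.2·(16, 15, -5) = (-1.2, -0.5, -1)
(a₂, b₂, c₂) = (-1.2, -0.5, -1) − 0.2·(-9.6, -3, -3) = (0.72, 0.1, -0.4)
(a₃, b₃, c₃) = (0.72, 0.1, -0.4) − 0.2·(5.76, 0.6, -1.8) = (-0.432, -0.02, -0.04)
(a₄, b₄, c₄) = (-0.432, -0.02, -0.04) − 0.2·(-3.456, -0.12, -1.08) = (0.2592, 0.004, 0.176)

(0.2592, 0.004, 0.176)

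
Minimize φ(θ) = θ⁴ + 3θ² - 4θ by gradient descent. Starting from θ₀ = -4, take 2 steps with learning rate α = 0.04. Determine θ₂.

-58.03652096

φ′(θ) = 4θ³ + 6θ - 4
Step 1: φ′(-4) = -284; θ₁ = -4 − 0.04·(-284) = 7.36
Step 2: φ′(7.36) = 1634.913024; θ₂ = 7.36 − 0.04·1634.913024 = -58.03652096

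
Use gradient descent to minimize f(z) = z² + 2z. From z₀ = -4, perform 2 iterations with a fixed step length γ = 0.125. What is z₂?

f′(z) = 2z + 2
Step 1: f′(-4) = -6; z₁ = -4 − 0.125·(-6) = -3.25
Step 2: f′(-3.25) = -4.5; z₂ = -3.25 − 0.125·(-4.5) = -2.6875

-2.6875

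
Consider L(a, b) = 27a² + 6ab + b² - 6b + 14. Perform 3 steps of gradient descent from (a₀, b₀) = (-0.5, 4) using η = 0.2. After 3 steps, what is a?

54.676

∇L = (54a + 6b, 6a + 2b - 6)
Step 1: at (-0.5, 4), ∇L = (-3, -1) → (-0.5, 4) − 0.2·(-3, -1) = (0.1, 4.2)
Step 2: at (0.1, 4.2), ∇L = (30.6, 3) → (0.1, 4.2) − 0.2·(30.6, 3) = (-6.02, 3.6)
Step 3: at (-6.02, 3.6), ∇L = (-303.48, -34.92) → (-6.02, 3.6) − 0.2·(-303.48, -34.92) = (54.676, 10.584)
a = 54.676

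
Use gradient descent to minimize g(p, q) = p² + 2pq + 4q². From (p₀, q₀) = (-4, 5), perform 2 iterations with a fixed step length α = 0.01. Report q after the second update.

4.386

∇g = (2p + 2q, 2p + 8q)
Step 1: at (-4, 5), ∇g = (2, 32) → (-4, 5) − 0.01·(2, 32) = (-4.02, 4.68)
Step 2: at (-4.02, 4.68), ∇g = (1.32, 29.4) → (-4.02, 4.68) − 0.01·(1.32, 29.4) = (-4.0332, 4.386)
q = 4.386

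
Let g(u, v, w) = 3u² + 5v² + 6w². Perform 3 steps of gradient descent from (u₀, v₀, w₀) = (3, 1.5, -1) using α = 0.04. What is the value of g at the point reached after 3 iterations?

∇g = (6u, 10v, 12w)
Step 1: at (3, 1.5, -1), ∇g = (18, 15, -12) → (3, 1.5, -1) − 0.04·(18, 15, -12) = (2.28, 0.9, -0.52)
Step 2: at (2.28, 0.9, -0.52), ∇g = (13.68, 9, -6.24) → (2.28, 0.9, -0.52) − 0.04·(13.68, 9, -6.24) = (1.7328, 0.54, -0.2704)
Step 3: at (1.7328, 0.54, -0.2704), ∇g = (10.3968, 5.4, -3.2448) → (1.7328, 0.54, -0.2704) − 0.04·(10.3968, 5.4, -3.2448) = (1.316928, 0.324, -0.140608)
g(1.316928, 0.324, -0.140608) = 5.846401729536

5.846401729536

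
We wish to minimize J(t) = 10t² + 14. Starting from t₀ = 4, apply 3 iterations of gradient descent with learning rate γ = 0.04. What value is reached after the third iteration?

0.032

J′(t) = 20t
t₁ = 4 − 0.04·80 = 0.8
t₂ = 0.8 − 0.04·16 = 0.16
t₃ = 0.16 − 0.04·3.2 = 0.032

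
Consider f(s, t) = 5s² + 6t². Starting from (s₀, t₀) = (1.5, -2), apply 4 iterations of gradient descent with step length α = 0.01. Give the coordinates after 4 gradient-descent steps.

(0.98415, -1.19939072)

∇f = (10s, 12t)
Step 1: at (1.5, -2), ∇f = (15, -24) → (1.5, -2) − 0.01·(15, -24) = (1.35, -1.76)
Step 2: at (1.35, -1.76), ∇f = (13.5, -21.12) → (1.35, -1.76) − 0.01·(13.5, -21.12) = (1.215, -1.5488)
Step 3: at (1.215, -1.5488), ∇f = (12.15, -18.5856) → (1.215, -1.5488) − 0.01·(12.15, -18.5856) = (1.0935, -1.362944)
Step 4: at (1.0935, -1.362944), ∇f = (10.935, -16.355328) → (1.0935, -1.362944) − 0.01·(10.935, -16.355328) = (0.98415, -1.19939072)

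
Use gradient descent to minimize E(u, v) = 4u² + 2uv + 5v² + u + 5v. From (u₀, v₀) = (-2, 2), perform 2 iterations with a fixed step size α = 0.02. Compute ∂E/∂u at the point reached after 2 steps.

∇E = (8u + 2v + 1, 2u + 10v + 5)
Step 1: at (-2, 2), ∇E = (-11, 21) → (-2, 2) − 0.02·(-11, 21) = (-1.78, 1.58)
Step 2: at (-1.78, 1.58), ∇E = (-10.08, 17.24) → (-1.78, 1.58) − 0.02·(-10.08, 17.24) = (-1.5784, 1.2352)
∂E/∂u at (-1.5784, 1.2352) = -9.1568

-9.1568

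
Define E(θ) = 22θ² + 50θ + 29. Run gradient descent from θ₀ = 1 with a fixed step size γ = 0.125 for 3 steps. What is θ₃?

E′(θ) = 44θ + 50
θ₁ = 1 − 0.125·94 = -10.75
θ₂ = -10.75 − 0.125·(-423) = 42.125
θ₃ = 42.125 − 0.125·1903.5 = -195.8125

-195.8125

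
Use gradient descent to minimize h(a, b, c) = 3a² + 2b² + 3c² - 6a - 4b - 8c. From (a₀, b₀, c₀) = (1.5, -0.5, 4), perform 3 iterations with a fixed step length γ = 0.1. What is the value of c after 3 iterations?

1.504

∇h = (6a - 6, 4b - 4, 6c - 8)
(a₁, b₁, c₁) = (1.5, -0.5, 4) − 0.1·(3, -6, 16) = (1.2, 0.1, 2.4)
(a₂, b₂, c₂) = (1.2, 0.1, 2.4) − 0.1·(1.2, -3.6, 6.4) = (1.08, 0.46, 1.76)
(a₃, b₃, c₃) = (1.08, 0.46, 1.76) − 0.1·(0.48, -2.16, 2.56) = (1.032, 0.676, 1.504)
c = 1.504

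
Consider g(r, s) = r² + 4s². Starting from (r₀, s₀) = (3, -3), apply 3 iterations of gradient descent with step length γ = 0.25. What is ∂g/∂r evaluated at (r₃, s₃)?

0.75

∇g = (2r, 8s)
Step 1: at (3, -3), ∇g = (6, -24) → (3, -3) − 0.25·(6, -24) = (1.5, 3)
Step 2: at (1.5, 3), ∇g = (3, 24) → (1.5, 3) − 0.25·(3, 24) = (0.75, -3)
Step 3: at (0.75, -3), ∇g = (1.5, -24) → (0.75, -3) − 0.25·(1.5, -24) = (0.375, 3)
∂g/∂r at (0.375, 3) = 0.75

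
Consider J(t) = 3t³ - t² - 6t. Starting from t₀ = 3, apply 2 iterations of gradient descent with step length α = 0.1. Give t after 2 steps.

J′(t) = 9t² - 2t - 6
t₁ = 3 − 0.1·69 = -3.9
t₂ = -3.9 − 0.1·138.69 = -17.769

-17.769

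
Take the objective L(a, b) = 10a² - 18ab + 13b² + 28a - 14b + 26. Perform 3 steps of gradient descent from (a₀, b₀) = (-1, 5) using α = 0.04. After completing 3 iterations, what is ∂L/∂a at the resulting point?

37.297792

∇L = (20a - 18b + 28, -18a + 26b - 14)
Step 1: at (-1, 5), ∇L = (-82, 134) → (-1, 5) − 0.04·(-82, 134) = (2.28, -0.36)
Step 2: at (2.28, -0.36), ∇L = (80.08, -64.4) → (2.28, -0.36) − 0.04·(80.08, -64.4) = (-0.9232, 2.216)
Step 3: at (-0.9232, 2.216), ∇L = (-30.352, 60.2336) → (-0.9232, 2.216) − 0.04·(-30.352, 60.2336) = (0.29088, -0.193344)
∂L/∂a at (0.29088, -0.193344) = 37.297792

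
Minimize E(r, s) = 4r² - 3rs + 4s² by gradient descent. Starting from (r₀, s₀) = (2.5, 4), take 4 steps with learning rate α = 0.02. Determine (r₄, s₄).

(1.85471208, 2.40993792)

∇E = (8r - 3s, -3r + 8s)
(r₁, s₁) = (2.5, 4) − 0.02·(8, 24.5) = (2.34, 3.51)
(r₂, s₂) = (2.34, 3.51) − 0.02·(8.19, 21.06) = (2.1762, 3.0888)
(r₃, s₃) = (2.1762, 3.0888) − 0.02·(8.1432, 18.1818) = (2.013336, 2.725164)
(r₄, s₄) = (2.013336, 2.725164) − 0.02·(7.931196, 15.761304) = (1.85471208, 2.40993792)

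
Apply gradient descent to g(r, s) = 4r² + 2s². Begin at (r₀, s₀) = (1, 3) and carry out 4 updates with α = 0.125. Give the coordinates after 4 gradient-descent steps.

(0, 0.1875)

∇g = (8r, 4s)
(r₁, s₁) = (1, 3) − 0.125·(8, 12) = (0, 1.5)
(r₂, s₂) = (0, 1.5) − 0.125·(0, 6) = (0, 0.75)
(r₃, s₃) = (0, 0.75) − 0.125·(0, 3) = (0, 0.375)
(r₄, s₄) = (0, 0.375) − 0.125·(0, 1.5) = (0, 0.1875)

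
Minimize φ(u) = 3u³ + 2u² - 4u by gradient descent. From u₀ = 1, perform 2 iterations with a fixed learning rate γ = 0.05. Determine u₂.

0.503875

φ′(u) = 9u² + 4u - 4
u₁ = 1 − 0.05·9 = 0.55
u₂ = 0.55 − 0.05·0.9225 = 0.503875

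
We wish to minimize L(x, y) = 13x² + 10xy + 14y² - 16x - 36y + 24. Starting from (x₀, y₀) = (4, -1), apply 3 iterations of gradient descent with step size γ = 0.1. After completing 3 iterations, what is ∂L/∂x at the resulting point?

∇L = (26x + 10y - 16, 10x + 28y - 36)
Step 1: at (4, -1), ∇L = (78, -24) → (4, -1) − 0.1·(78, -24) = (-3.8, 1.4)
Step 2: at (-3.8, 1.4), ∇L = (-100.8, -34.8) → (-3.8, 1.4) − 0.1·(-100.8, -34.8) = (6.28, 4.88)
Step 3: at (6.28, 4.88), ∇L = (196.08, 163.44) → (6.28, 4.88) − 0.1·(196.08, 163.44) = (-13.328, -11.464)
∂L/∂x at (-13.328, -11.464) = -477.168

-477.168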